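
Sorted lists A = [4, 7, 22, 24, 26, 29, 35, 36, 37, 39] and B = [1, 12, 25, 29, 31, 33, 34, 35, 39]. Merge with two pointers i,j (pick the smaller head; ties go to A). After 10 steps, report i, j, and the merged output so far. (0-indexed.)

i=0 j=0: A[i]=4>B[j]=1 take 1, j++
i=0 j=1: A[i]=4<=B[j]=12 take 4, i++
i=1 j=1: A[i]=7<=B[j]=12 take 7, i++
i=2 j=1: A[i]=22>B[j]=12 take 12, j++
i=2 j=2: A[i]=22<=B[j]=25 take 22, i++
i=3 j=2: A[i]=24<=B[j]=25 take 24, i++
i=4 j=2: A[i]=26>B[j]=25 take 25, j++
i=4 j=3: A[i]=26<=B[j]=29 take 26, i++
i=5 j=3: A[i]=29<=B[j]=29 take 29, i++
i=6 j=3: A[i]=35>B[j]=29 take 29, j++

i=6, j=4, merged so far=[1, 4, 7, 12, 22, 24, 25, 26, 29, 29]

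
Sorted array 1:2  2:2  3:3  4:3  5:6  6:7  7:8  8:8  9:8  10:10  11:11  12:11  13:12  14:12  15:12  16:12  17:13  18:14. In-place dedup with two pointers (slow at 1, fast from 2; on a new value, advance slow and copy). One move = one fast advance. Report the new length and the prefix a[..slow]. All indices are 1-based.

(s=1,f=2) a[fast]=2=a[slow] dup → fast++
(s=1,f=3) a[fast]=3≠a[slow]=2 write a[2]=3 → slow++,fast++
(s=2,f=4) a[fast]=3=a[slow] dup → fast++
(s=2,f=5) a[fast]=6≠a[slow]=3 write a[3]=6 → slow++,fast++
(s=3,f=6) a[fast]=7≠a[slow]=6 write a[4]=7 → slow++,fast++
(s=4,f=7) a[fast]=8≠a[slow]=7 write a[5]=8 → slow++,fast++
(s=5,f=8) a[fast]=8=a[slow] dup → fast++
(s=5,f=9) a[fast]=8=a[slow] dup → fast++
(s=5,f=10) a[fast]=10≠a[slow]=8 write a[6]=10 → slow++,fast++
(s=6,f=11) a[fast]=11≠a[slow]=10 write a[7]=11 → slow++,fast++
(s=7,f=12) a[fast]=11=a[slow] dup → fast++
(s=7,f=13) a[fast]=12≠a[slow]=11 write a[8]=12 → slow++,fast++
(s=8,f=14) a[fast]=12=a[slow] dup → fast++
(s=8,f=15) a[fast]=12=a[slow] dup → fast++
(s=8,f=16) a[fast]=12=a[slow] dup → fast++
(s=8,f=17) a[fast]=13≠a[slow]=12 write a[9]=13 → slow++,fast++
(s=9,f=18) a[fast]=14≠a[slow]=13 write a[10]=14 → slow++,fast++

length 10; prefix = [2, 3, 6, 7, 8, 10, 11, 12, 13, 14]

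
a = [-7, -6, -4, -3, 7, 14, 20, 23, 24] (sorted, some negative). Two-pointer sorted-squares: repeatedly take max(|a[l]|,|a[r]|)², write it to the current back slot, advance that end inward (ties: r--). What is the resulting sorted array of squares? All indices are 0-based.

[9, 16, 36, 49, 49, 196, 400, 529, 576]

l=0 r=8: |-7|<=|24| out[8]=576, r--
l=0 r=7: |-7|<=|23| out[7]=529, r--
l=0 r=6: |-7|<=|20| out[6]=400, r--
l=0 r=5: |-7|<=|14| out[5]=196, r--
l=0 r=4: |-7|<=|7| out[4]=49, r--
l=0 r=3: |-7|>|-3| out[3]=49, l++
l=1 r=3: |-6|>|-3| out[2]=36, l++
l=2 r=3: |-4|>|-3| out[1]=16, l++
l=3 r=3: |-3|<=|-3| out[0]=9, r--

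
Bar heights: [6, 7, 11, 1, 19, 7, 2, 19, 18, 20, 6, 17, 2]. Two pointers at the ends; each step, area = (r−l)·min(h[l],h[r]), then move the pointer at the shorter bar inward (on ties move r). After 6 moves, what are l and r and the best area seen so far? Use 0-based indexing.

l=4, r=10, best area=119

l=0 r=12: min(6,2)*12=24 best=24 *, r--
l=0 r=11: min(6,17)*11=66 best=66 *, l++
l=1 r=11: min(7,17)*10=70 best=70 *, l++
l=2 r=11: min(11,17)*9=99 best=99 *, l++
l=3 r=11: min(1,17)*8=8 best=99, l++
l=4 r=11: min(19,17)*7=119 best=119 *, r--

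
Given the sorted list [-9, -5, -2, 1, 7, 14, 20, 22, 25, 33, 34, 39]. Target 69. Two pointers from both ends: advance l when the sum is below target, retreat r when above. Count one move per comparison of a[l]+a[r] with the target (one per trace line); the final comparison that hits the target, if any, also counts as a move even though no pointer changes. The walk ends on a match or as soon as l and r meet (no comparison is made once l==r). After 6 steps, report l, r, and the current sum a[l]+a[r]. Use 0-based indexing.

[0,11] -9+39=30 <69 → l++
[1,11] -5+39=34 <69 → l++
[2,11] -2+39=37 <69 → l++
[3,11] 1+39=40 <69 → l++
[4,11] 7+39=46 <69 → l++
[5,11] 14+39=53 <69 → l++

l=6, r=11, sum=59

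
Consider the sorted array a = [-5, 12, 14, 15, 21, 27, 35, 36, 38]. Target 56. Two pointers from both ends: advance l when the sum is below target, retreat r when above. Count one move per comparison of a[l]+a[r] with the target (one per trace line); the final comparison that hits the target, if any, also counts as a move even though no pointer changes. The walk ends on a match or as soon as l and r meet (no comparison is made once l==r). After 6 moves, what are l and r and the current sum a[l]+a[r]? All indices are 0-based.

l=4, r=6, sum=56

l=0 r=8: -5+38=33 <56, l++
l=1 r=8: 12+38=50 <56, l++
l=2 r=8: 14+38=52 <56, l++
l=3 r=8: 15+38=53 <56, l++
l=4 r=8: 21+38=59 >56, r--
l=4 r=7: 21+36=57 >56, r--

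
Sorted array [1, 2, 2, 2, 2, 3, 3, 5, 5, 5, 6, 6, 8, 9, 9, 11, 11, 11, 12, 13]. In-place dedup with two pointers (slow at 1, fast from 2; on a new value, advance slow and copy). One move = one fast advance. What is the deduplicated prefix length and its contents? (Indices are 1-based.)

slow=1 fast=2: a[fast]=2≠a[slow]=1 write a[2]=2, slow++,fast++
slow=2 fast=3: a[fast]=2=a[slow] dup, fast++
slow=2 fast=4: a[fast]=2=a[slow] dup, fast++
slow=2 fast=5: a[fast]=2=a[slow] dup, fast++
slow=2 fast=6: a[fast]=3≠a[slow]=2 write a[3]=3, slow++,fast++
slow=3 fast=7: a[fast]=3=a[slow] dup, fast++
slow=3 fast=8: a[fast]=5≠a[slow]=3 write a[4]=5, slow++,fast++
slow=4 fast=9: a[fast]=5=a[slow] dup, fast++
slow=4 fast=10: a[fast]=5=a[slow] dup, fast++
slow=4 fast=11: a[fast]=6≠a[slow]=5 write a[5]=6, slow++,fast++
slow=5 fast=12: a[fast]=6=a[slow] dup, fast++
slow=5 fast=13: a[fast]=8≠a[slow]=6 write a[6]=8, slow++,fast++
slow=6 fast=14: a[fast]=9≠a[slow]=8 write a[7]=9, slow++,fast++
slow=7 fast=15: a[fast]=9=a[slow] dup, fast++
slow=7 fast=16: a[fast]=11≠a[slow]=9 write a[8]=11, slow++,fast++
slow=8 fast=17: a[fast]=11=a[slow] dup, fast++
slow=8 fast=18: a[fast]=11=a[slow] dup, fast++
slow=8 fast=19: a[fast]=12≠a[slow]=11 write a[9]=12, slow++,fast++
slow=9 fast=20: a[fast]=13≠a[slow]=12 write a[10]=13, slow++,fast++

length 10; prefix = [1, 2, 3, 5, 6, 8, 9, 11, 12, 13]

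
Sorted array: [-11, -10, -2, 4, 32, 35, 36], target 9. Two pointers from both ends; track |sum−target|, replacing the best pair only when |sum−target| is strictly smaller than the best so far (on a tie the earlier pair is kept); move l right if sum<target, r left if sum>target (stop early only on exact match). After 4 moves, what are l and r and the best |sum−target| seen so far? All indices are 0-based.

l=1, r=3, best |Δ|=12

l=0 r=6: -11+36=25 d=16 *, r--
l=0 r=5: -11+35=24 d=15 *, r--
l=0 r=4: -11+32=21 d=12 *, r--
l=0 r=3: -11+4=-7 d=16, l++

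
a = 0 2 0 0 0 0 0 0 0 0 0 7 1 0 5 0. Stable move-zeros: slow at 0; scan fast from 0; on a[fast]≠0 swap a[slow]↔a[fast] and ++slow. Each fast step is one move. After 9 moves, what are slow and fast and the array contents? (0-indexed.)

slow=1, fast=9, a=[2, 0, 0, 0, 0, 0, 0, 0, 0, 0, 0, 7, 1, 0, 5, 0]

(s=0,f=0) a[fast]=0 → fast++
(s=0,f=1) a[fast]=2≠0 swap→a[0]=2 → slow++,fast++
(s=1,f=2) a[fast]=0 → fast++
(s=1,f=3) a[fast]=0 → fast++
(s=1,f=4) a[fast]=0 → fast++
(s=1,f=5) a[fast]=0 → fast++
(s=1,f=6) a[fast]=0 → fast++
(s=1,f=7) a[fast]=0 → fast++
(s=1,f=8) a[fast]=0 → fast++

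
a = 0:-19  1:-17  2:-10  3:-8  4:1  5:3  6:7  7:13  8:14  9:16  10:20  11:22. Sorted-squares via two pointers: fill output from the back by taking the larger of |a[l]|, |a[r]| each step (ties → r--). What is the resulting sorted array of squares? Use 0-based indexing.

[1, 9, 49, 64, 100, 169, 196, 256, 289, 361, 400, 484]

l=0 r=11: |-19|<=|22| out[11]=484, r--
l=0 r=10: |-19|<=|20| out[10]=400, r--
l=0 r=9: |-19|>|16| out[9]=361, l++
l=1 r=9: |-17|>|16| out[8]=289, l++
l=2 r=9: |-10|<=|16| out[7]=256, r--
l=2 r=8: |-10|<=|14| out[6]=196, r--
l=2 r=7: |-10|<=|13| out[5]=169, r--
l=2 r=6: |-10|>|7| out[4]=100, l++
l=3 r=6: |-8|>|7| out[3]=64, l++
l=4 r=6: |1|<=|7| out[2]=49, r--
l=4 r=5: |1|<=|3| out[1]=9, r--
l=4 r=4: |1|<=|1| out[0]=1, r--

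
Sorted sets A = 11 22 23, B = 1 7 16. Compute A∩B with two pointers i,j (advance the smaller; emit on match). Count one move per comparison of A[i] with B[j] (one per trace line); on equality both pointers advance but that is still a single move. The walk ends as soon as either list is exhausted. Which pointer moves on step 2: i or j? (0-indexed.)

[i=0,j=0] 11>1 → j++
[i=0,j=1] 11>7 → j++

j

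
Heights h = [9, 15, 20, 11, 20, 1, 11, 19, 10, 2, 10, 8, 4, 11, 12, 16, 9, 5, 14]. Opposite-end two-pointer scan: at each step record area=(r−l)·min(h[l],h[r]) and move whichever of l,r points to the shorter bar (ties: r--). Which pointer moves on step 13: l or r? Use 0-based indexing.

r

[0,18] min(9,14)*18=162 best=162 * → l++
[1,18] min(15,14)*17=238 best=238 * → r--
[1,17] min(15,5)*16=80 best=238 → r--
[1,16] min(15,9)*15=135 best=238 → r--
[1,15] min(15,16)*14=210 best=238 → l++
[2,15] min(20,16)*13=208 best=238 → r--
[2,14] min(20,12)*12=144 best=238 → r--
[2,13] min(20,11)*11=121 best=238 → r--
[2,12] min(20,4)*10=40 best=238 → r--
[2,11] min(20,8)*9=72 best=238 → r--
[2,10] min(20,10)*8=80 best=238 → r--
[2,9] min(20,2)*7=14 best=238 → r--
[2,8] min(20,10)*6=60 best=238 → r--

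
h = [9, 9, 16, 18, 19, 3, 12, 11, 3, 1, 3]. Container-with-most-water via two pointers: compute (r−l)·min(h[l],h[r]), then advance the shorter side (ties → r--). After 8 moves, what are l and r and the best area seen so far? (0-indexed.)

l=2, r=4, best area=63

l=0 r=10: min(9,3)*10=30 best=30 *, r--
l=0 r=9: min(9,1)*9=9 best=30, r--
l=0 r=8: min(9,3)*8=24 best=30, r--
l=0 r=7: min(9,11)*7=63 best=63 *, l++
l=1 r=7: min(9,11)*6=54 best=63, l++
l=2 r=7: min(16,11)*5=55 best=63, r--
l=2 r=6: min(16,12)*4=48 best=63, r--
l=2 r=5: min(16,3)*3=9 best=63, r--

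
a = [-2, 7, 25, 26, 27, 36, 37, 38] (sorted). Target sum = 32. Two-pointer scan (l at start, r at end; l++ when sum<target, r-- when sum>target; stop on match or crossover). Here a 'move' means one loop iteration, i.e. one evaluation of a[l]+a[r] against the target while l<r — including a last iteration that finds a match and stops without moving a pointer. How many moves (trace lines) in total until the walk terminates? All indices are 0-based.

l=0 r=7: -2+38=36 >32, r--
l=0 r=6: -2+37=35 >32, r--
l=0 r=5: -2+36=34 >32, r--
l=0 r=4: -2+27=25 <32, l++
l=1 r=4: 7+27=34 >32, r--
l=1 r=3: 7+26=33 >32, r--
l=1 r=2: 7+25=32, found

7 moves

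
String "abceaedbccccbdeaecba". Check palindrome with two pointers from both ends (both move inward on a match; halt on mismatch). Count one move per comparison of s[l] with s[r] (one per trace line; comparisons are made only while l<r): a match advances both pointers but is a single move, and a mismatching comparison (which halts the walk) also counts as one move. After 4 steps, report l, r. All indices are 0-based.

l=4, r=15

[0,19] 'a'=='a' → l++,r--
[1,18] 'b'=='b' → l++,r--
[2,17] 'c'=='c' → l++,r--
[3,16] 'e'=='e' → l++,r--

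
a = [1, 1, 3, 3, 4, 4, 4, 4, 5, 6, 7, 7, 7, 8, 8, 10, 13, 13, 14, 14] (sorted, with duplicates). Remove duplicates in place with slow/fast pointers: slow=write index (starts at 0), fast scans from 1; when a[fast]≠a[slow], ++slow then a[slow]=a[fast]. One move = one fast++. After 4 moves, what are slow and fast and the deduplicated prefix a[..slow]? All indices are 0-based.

(s=0,f=1) a[fast]=1=a[slow] dup → fast++
(s=0,f=2) a[fast]=3≠a[slow]=1 write a[1]=3 → slow++,fast++
(s=1,f=3) a[fast]=3=a[slow] dup → fast++
(s=1,f=4) a[fast]=4≠a[slow]=3 write a[2]=4 → slow++,fast++

slow=2, fast=5, prefix=[1, 3, 4]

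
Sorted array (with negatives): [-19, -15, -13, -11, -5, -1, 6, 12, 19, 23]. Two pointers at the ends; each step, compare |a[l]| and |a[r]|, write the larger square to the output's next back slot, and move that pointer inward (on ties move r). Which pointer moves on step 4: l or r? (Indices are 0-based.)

[0,9] |-19|<=|23| out[9]=529 → r--
[0,8] |-19|<=|19| out[8]=361 → r--
[0,7] |-19|>|12| out[7]=361 → l++
[1,7] |-15|>|12| out[6]=225 → l++

l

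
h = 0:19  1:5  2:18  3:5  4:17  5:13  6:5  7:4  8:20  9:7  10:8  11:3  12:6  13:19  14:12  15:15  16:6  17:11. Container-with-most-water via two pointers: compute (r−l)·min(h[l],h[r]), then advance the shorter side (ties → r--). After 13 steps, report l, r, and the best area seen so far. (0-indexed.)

l=0 r=17: min(19,11)*17=187 best=187 *, r--
l=0 r=16: min(19,6)*16=96 best=187, r--
l=0 r=15: min(19,15)*15=225 best=225 *, r--
l=0 r=14: min(19,12)*14=168 best=225, r--
l=0 r=13: min(19,19)*13=247 best=247 *, r--
l=0 r=12: min(19,6)*12=72 best=247, r--
l=0 r=11: min(19,3)*11=33 best=247, r--
l=0 r=10: min(19,8)*10=80 best=247, r--
l=0 r=9: min(19,7)*9=63 best=247, r--
l=0 r=8: min(19,20)*8=152 best=247, l++
l=1 r=8: min(5,20)*7=35 best=247, l++
l=2 r=8: min(18,20)*6=108 best=247, l++
l=3 r=8: min(5,20)*5=25 best=247, l++

l=4, r=8, best area=247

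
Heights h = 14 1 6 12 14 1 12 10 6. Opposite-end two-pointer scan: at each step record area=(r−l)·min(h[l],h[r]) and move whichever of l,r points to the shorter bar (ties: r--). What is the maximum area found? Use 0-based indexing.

max area = 72

l=0 r=8: min(14,6)*8=48 best=48 *, r--
l=0 r=7: min(14,10)*7=70 best=70 *, r--
l=0 r=6: min(14,12)*6=72 best=72 *, r--
l=0 r=5: min(14,1)*5=5 best=72, r--
l=0 r=4: min(14,14)*4=56 best=72, r--
l=0 r=3: min(14,12)*3=36 best=72, r--
l=0 r=2: min(14,6)*2=12 best=72, r--
l=0 r=1: min(14,1)*1=1 best=72, r--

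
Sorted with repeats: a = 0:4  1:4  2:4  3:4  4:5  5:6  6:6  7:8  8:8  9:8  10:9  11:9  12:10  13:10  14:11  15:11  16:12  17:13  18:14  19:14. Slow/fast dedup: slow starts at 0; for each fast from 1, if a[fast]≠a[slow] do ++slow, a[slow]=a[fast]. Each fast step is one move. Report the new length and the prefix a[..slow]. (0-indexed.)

slow=0 fast=1: a[fast]=4=a[slow] dup, fast++
slow=0 fast=2: a[fast]=4=a[slow] dup, fast++
slow=0 fast=3: a[fast]=4=a[slow] dup, fast++
slow=0 fast=4: a[fast]=5≠a[slow]=4 write a[1]=5, slow++,fast++
slow=1 fast=5: a[fast]=6≠a[slow]=5 write a[2]=6, slow++,fast++
slow=2 fast=6: a[fast]=6=a[slow] dup, fast++
slow=2 fast=7: a[fast]=8≠a[slow]=6 write a[3]=8, slow++,fast++
slow=3 fast=8: a[fast]=8=a[slow] dup, fast++
slow=3 fast=9: a[fast]=8=a[slow] dup, fast++
slow=3 fast=10: a[fast]=9≠a[slow]=8 write a[4]=9, slow++,fast++
slow=4 fast=11: a[fast]=9=a[slow] dup, fast++
slow=4 fast=12: a[fast]=10≠a[slow]=9 write a[5]=10, slow++,fast++
slow=5 fast=13: a[fast]=10=a[slow] dup, fast++
slow=5 fast=14: a[fast]=11≠a[slow]=10 write a[6]=11, slow++,fast++
slow=6 fast=15: a[fast]=11=a[slow] dup, fast++
slow=6 fast=16: a[fast]=12≠a[slow]=11 write a[7]=12, slow++,fast++
slow=7 fast=17: a[fast]=13≠a[slow]=12 write a[8]=13, slow++,fast++
slow=8 fast=18: a[fast]=14≠a[slow]=13 write a[9]=14, slow++,fast++
slow=9 fast=19: a[fast]=14=a[slow] dup, fast++

length 10; prefix = [4, 5, 6, 8, 9, 10, 11, 12, 13, 14]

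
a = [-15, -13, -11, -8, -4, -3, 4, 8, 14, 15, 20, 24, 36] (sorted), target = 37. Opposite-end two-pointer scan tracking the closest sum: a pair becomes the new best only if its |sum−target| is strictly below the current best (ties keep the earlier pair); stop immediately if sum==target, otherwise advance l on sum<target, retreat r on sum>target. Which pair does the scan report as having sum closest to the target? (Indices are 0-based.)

pair (14, 24) with sum 38 (|Δ|=1)

l=0 r=12: -15+36=21 d=16 *, l++
l=1 r=12: -13+36=23 d=14 *, l++
l=2 r=12: -11+36=25 d=12 *, l++
l=3 r=12: -8+36=28 d=9 *, l++
l=4 r=12: -4+36=32 d=5 *, l++
l=5 r=12: -3+36=33 d=4 *, l++
l=6 r=12: 4+36=40 d=3 *, r--
l=6 r=11: 4+24=28 d=9, l++
l=7 r=11: 8+24=32 d=5, l++
l=8 r=11: 14+24=38 d=1 *, r--
l=8 r=10: 14+20=34 d=3, l++
l=9 r=10: 15+20=35 d=2, l++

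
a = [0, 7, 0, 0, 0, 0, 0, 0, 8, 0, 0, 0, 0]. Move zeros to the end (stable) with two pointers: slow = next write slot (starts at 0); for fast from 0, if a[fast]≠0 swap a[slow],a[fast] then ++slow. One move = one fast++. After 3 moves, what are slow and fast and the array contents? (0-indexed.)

slow=1, fast=3, a=[7, 0, 0, 0, 0, 0, 0, 0, 8, 0, 0, 0, 0]

(s=0,f=0) a[fast]=0 → fast++
(s=0,f=1) a[fast]=7≠0 swap→a[0]=7 → slow++,fast++
(s=1,f=2) a[fast]=0 → fast++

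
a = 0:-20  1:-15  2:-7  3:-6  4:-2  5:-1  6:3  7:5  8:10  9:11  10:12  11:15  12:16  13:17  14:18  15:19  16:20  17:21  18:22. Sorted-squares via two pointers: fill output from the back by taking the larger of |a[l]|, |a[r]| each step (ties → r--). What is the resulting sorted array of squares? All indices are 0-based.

[1, 4, 9, 25, 36, 49, 100, 121, 144, 225, 225, 256, 289, 324, 361, 400, 400, 441, 484]

l=0 r=18: |-20|<=|22| out[18]=484, r--
l=0 r=17: |-20|<=|21| out[17]=441, r--
l=0 r=16: |-20|<=|20| out[16]=400, r--
l=0 r=15: |-20|>|19| out[15]=400, l++
l=1 r=15: |-15|<=|19| out[14]=361, r--
l=1 r=14: |-15|<=|18| out[13]=324, r--
l=1 r=13: |-15|<=|17| out[12]=289, r--
l=1 r=12: |-15|<=|16| out[11]=256, r--
l=1 r=11: |-15|<=|15| out[10]=225, r--
l=1 r=10: |-15|>|12| out[9]=225, l++
l=2 r=10: |-7|<=|12| out[8]=144, r--
l=2 r=9: |-7|<=|11| out[7]=121, r--
l=2 r=8: |-7|<=|10| out[6]=100, r--
l=2 r=7: |-7|>|5| out[5]=49, l++
l=3 r=7: |-6|>|5| out[4]=36, l++
l=4 r=7: |-2|<=|5| out[3]=25, r--
l=4 r=6: |-2|<=|3| out[2]=9, r--
l=4 r=5: |-2|>|-1| out[1]=4, l++
l=5 r=5: |-1|<=|-1| out[0]=1, r--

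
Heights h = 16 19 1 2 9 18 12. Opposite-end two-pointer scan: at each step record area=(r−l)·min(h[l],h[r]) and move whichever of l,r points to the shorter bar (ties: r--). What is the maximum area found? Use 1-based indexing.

max area = 80

[1,7] min(16,12)*6=72 best=72 * → r--
[1,6] min(16,18)*5=80 best=80 * → l++
[2,6] min(19,18)*4=72 best=80 → r--
[2,5] min(19,9)*3=27 best=80 → r--
[2,4] min(19,2)*2=4 best=80 → r--
[2,3] min(19,1)*1=1 best=80 → r--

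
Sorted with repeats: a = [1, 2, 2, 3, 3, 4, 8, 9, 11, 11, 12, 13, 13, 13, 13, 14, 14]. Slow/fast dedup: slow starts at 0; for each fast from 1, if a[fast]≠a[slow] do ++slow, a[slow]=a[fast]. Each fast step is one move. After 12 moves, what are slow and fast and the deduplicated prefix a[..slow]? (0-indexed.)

slow=0 fast=1: a[fast]=2≠a[slow]=1 write a[1]=2, slow++,fast++
slow=1 fast=2: a[fast]=2=a[slow] dup, fast++
slow=1 fast=3: a[fast]=3≠a[slow]=2 write a[2]=3, slow++,fast++
slow=2 fast=4: a[fast]=3=a[slow] dup, fast++
slow=2 fast=5: a[fast]=4≠a[slow]=3 write a[3]=4, slow++,fast++
slow=3 fast=6: a[fast]=8≠a[slow]=4 write a[4]=8, slow++,fast++
slow=4 fast=7: a[fast]=9≠a[slow]=8 write a[5]=9, slow++,fast++
slow=5 fast=8: a[fast]=11≠a[slow]=9 write a[6]=11, slow++,fast++
slow=6 fast=9: a[fast]=11=a[slow] dup, fast++
slow=6 fast=10: a[fast]=12≠a[slow]=11 write a[7]=12, slow++,fast++
slow=7 fast=11: a[fast]=13≠a[slow]=12 write a[8]=13, slow++,fast++
slow=8 fast=12: a[fast]=13=a[slow] dup, fast++

slow=8, fast=13, prefix=[1, 2, 3, 4, 8, 9, 11, 12, 13]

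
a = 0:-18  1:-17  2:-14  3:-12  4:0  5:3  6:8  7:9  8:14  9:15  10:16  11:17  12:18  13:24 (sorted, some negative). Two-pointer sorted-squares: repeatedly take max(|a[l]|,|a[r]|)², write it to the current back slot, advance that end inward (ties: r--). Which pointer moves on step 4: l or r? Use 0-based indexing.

l=0 r=13: |-18|<=|24| out[13]=576, r--
l=0 r=12: |-18|<=|18| out[12]=324, r--
l=0 r=11: |-18|>|17| out[11]=324, l++
l=1 r=11: |-17|<=|17| out[10]=289, r--

r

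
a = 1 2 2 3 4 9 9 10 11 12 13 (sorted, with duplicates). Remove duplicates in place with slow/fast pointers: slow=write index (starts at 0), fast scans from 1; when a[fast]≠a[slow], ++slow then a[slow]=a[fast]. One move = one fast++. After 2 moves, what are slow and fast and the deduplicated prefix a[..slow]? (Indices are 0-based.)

slow=0 fast=1: a[fast]=2≠a[slow]=1 write a[1]=2, slow++,fast++
slow=1 fast=2: a[fast]=2=a[slow] dup, fast++

slow=1, fast=3, prefix=[1, 2]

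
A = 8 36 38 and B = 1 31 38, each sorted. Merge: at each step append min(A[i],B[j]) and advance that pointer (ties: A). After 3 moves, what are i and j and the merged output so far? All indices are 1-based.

i=2, j=3, merged so far=[1, 8, 31]

[i=1,j=1] A[i]=8>B[j]=1 take 1 → j++
[i=1,j=2] A[i]=8<=B[j]=31 take 8 → i++
[i=2,j=2] A[i]=36>B[j]=31 take 31 → j++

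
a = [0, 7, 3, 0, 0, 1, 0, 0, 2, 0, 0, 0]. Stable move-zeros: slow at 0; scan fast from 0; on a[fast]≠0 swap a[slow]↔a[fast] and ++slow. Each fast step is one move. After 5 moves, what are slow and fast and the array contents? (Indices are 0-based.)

slow=2, fast=5, a=[7, 3, 0, 0, 0, 1, 0, 0, 2, 0, 0, 0]

(s=0,f=0) a[fast]=0 → fast++
(s=0,f=1) a[fast]=7≠0 swap→a[0]=7 → slow++,fast++
(s=1,f=2) a[fast]=3≠0 swap→a[1]=3 → slow++,fast++
(s=2,f=3) a[fast]=0 → fast++
(s=2,f=4) a[fast]=0 → fast++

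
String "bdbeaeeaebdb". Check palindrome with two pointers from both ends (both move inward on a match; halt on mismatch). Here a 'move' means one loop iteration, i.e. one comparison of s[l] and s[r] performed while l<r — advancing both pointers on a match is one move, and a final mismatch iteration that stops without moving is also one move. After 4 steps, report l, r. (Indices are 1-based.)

l=5, r=8

[1,12] 'b'=='b' → l++,r--
[2,11] 'd'=='d' → l++,r--
[3,10] 'b'=='b' → l++,r--
[4,9] 'e'=='e' → l++,r--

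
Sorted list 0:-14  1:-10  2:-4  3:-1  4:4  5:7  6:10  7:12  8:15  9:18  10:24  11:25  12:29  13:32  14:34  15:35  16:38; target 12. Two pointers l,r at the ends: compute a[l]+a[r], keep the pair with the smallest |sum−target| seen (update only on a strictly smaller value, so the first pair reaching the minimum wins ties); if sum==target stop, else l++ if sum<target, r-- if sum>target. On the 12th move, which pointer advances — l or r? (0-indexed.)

[0,16] -14+38=24 d=12 * → r--
[0,15] -14+35=21 d=9 * → r--
[0,14] -14+34=20 d=8 * → r--
[0,13] -14+32=18 d=6 * → r--
[0,12] -14+29=15 d=3 * → r--
[0,11] -14+25=11 d=1 * → l++
[1,11] -10+25=15 d=3 → r--
[1,10] -10+24=14 d=2 → r--
[1,9] -10+18=8 d=4 → l++
[2,9] -4+18=14 d=2 → r--
[2,8] -4+15=11 d=1 → l++
[3,8] -1+15=14 d=2 → r--

r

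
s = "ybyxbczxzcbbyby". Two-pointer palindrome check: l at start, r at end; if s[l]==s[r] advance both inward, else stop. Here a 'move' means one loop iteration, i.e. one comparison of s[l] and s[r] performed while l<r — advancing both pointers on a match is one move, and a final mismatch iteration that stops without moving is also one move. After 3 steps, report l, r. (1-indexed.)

l=4, r=12

[1,15] 'y'=='y' → l++,r--
[2,14] 'b'=='b' → l++,r--
[3,13] 'y'=='y' → l++,r--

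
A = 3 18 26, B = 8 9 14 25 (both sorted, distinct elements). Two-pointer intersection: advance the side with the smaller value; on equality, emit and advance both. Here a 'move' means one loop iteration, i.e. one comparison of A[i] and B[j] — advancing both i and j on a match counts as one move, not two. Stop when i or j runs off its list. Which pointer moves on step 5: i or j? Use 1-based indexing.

i=1 j=1: 3<8, i++
i=2 j=1: 18>8, j++
i=2 j=2: 18>9, j++
i=2 j=3: 18>14, j++
i=2 j=4: 18<25, i++

i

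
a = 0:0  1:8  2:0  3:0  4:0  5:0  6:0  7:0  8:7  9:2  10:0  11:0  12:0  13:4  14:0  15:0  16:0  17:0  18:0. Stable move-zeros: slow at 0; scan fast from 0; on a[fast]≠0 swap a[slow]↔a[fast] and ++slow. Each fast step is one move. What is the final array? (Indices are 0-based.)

[8, 7, 2, 4, 0, 0, 0, 0, 0, 0, 0, 0, 0, 0, 0, 0, 0, 0, 0]

(s=0,f=0) a[fast]=0 → fast++
(s=0,f=1) a[fast]=8≠0 swap→a[0]=8 → slow++,fast++
(s=1,f=2) a[fast]=0 → fast++
(s=1,f=3) a[fast]=0 → fast++
(s=1,f=4) a[fast]=0 → fast++
(s=1,f=5) a[fast]=0 → fast++
(s=1,f=6) a[fast]=0 → fast++
(s=1,f=7) a[fast]=0 → fast++
(s=1,f=8) a[fast]=7≠0 swap→a[1]=7 → slow++,fast++
(s=2,f=9) a[fast]=2≠0 swap→a[2]=2 → slow++,fast++
(s=3,f=10) a[fast]=0 → fast++
(s=3,f=11) a[fast]=0 → fast++
(s=3,f=12) a[fast]=0 → fast++
(s=3,f=13) a[fast]=4≠0 swap→a[3]=4 → slow++,fast++
(s=4,f=14) a[fast]=0 → fast++
(s=4,f=15) a[fast]=0 → fast++
(s=4,f=16) a[fast]=0 → fast++
(s=4,f=17) a[fast]=0 → fast++
(s=4,f=18) a[fast]=0 → fast++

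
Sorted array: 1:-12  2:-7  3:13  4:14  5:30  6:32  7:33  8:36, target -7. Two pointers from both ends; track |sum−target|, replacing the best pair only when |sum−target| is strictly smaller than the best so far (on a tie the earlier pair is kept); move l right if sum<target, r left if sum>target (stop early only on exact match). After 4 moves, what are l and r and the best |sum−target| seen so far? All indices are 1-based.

l=1, r=4, best |Δ|=25

[1,8] -12+36=24 d=31 * → r--
[1,7] -12+33=21 d=28 * → r--
[1,6] -12+32=20 d=27 * → r--
[1,5] -12+30=18 d=25 * → r--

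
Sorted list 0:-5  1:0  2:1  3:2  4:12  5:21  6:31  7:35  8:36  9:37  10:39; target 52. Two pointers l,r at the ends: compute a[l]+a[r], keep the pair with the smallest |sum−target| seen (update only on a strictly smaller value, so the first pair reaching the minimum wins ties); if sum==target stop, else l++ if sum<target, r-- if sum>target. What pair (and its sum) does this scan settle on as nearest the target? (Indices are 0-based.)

pair (21, 31) with sum 52 (|Δ|=0)

l=0 r=10: -5+39=34 d=18 *, l++
l=1 r=10: 0+39=39 d=13 *, l++
l=2 r=10: 1+39=40 d=12 *, l++
l=3 r=10: 2+39=41 d=11 *, l++
l=4 r=10: 12+39=51 d=1 *, l++
l=5 r=10: 21+39=60 d=8, r--
l=5 r=9: 21+37=58 d=6, r--
l=5 r=8: 21+36=57 d=5, r--
l=5 r=7: 21+35=56 d=4, r--
l=5 r=6: 21+31=52 d=0 *, stop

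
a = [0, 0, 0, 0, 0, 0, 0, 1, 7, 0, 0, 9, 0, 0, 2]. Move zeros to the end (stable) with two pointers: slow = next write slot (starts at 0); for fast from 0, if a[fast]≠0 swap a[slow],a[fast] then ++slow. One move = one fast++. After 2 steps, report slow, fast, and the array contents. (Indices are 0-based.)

slow=0 fast=0: a[fast]=0, fast++
slow=0 fast=1: a[fast]=0, fast++

slow=0, fast=2, a=[0, 0, 0, 0, 0, 0, 0, 1, 7, 0, 0, 9, 0, 0, 2]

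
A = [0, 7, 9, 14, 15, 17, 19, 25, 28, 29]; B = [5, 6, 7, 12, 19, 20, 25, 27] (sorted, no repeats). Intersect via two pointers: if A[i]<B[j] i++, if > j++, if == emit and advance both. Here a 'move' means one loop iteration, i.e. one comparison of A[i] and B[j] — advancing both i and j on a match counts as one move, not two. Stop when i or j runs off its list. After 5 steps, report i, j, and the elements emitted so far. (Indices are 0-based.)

i=0 j=0: 0<5, i++
i=1 j=0: 7>5, j++
i=1 j=1: 7>6, j++
i=1 j=2: 7==7 emit, i++,j++
i=2 j=3: 9<12, i++

i=3, j=3, emitted=[7]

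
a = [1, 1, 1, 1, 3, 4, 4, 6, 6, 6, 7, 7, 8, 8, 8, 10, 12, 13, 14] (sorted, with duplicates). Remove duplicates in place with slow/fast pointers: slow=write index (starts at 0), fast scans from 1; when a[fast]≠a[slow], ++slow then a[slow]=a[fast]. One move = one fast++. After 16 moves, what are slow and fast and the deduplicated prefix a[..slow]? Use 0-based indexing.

(s=0,f=1) a[fast]=1=a[slow] dup → fast++
(s=0,f=2) a[fast]=1=a[slow] dup → fast++
(s=0,f=3) a[fast]=1=a[slow] dup → fast++
(s=0,f=4) a[fast]=3≠a[slow]=1 write a[1]=3 → slow++,fast++
(s=1,f=5) a[fast]=4≠a[slow]=3 write a[2]=4 → slow++,fast++
(s=2,f=6) a[fast]=4=a[slow] dup → fast++
(s=2,f=7) a[fast]=6≠a[slow]=4 write a[3]=6 → slow++,fast++
(s=3,f=8) a[fast]=6=a[slow] dup → fast++
(s=3,f=9) a[fast]=6=a[slow] dup → fast++
(s=3,f=10) a[fast]=7≠a[slow]=6 write a[4]=7 → slow++,fast++
(s=4,f=11) a[fast]=7=a[slow] dup → fast++
(s=4,f=12) a[fast]=8≠a[slow]=7 write a[5]=8 → slow++,fast++
(s=5,f=13) a[fast]=8=a[slow] dup → fast++
(s=5,f=14) a[fast]=8=a[slow] dup → fast++
(s=5,f=15) a[fast]=10≠a[slow]=8 write a[6]=10 → slow++,fast++
(s=6,f=16) a[fast]=12≠a[slow]=10 write a[7]=12 → slow++,fast++

slow=7, fast=17, prefix=[1, 3, 4, 6, 7, 8, 10, 12]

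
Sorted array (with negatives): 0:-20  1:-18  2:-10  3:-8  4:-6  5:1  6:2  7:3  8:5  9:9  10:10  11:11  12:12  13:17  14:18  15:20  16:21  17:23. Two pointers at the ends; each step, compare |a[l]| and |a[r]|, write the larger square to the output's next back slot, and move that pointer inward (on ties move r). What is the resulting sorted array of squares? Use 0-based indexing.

[1, 4, 9, 25, 36, 64, 81, 100, 100, 121, 144, 289, 324, 324, 400, 400, 441, 529]

[0,17] |-20|<=|23| out[17]=529 → r--
[0,16] |-20|<=|21| out[16]=441 → r--
[0,15] |-20|<=|20| out[15]=400 → r--
[0,14] |-20|>|18| out[14]=400 → l++
[1,14] |-18|<=|18| out[13]=324 → r--
[1,13] |-18|>|17| out[12]=324 → l++
[2,13] |-10|<=|17| out[11]=289 → r--
[2,12] |-10|<=|12| out[10]=144 → r--
[2,11] |-10|<=|11| out[9]=121 → r--
[2,10] |-10|<=|10| out[8]=100 → r--
[2,9] |-10|>|9| out[7]=100 → l++
[3,9] |-8|<=|9| out[6]=81 → r--
[3,8] |-8|>|5| out[5]=64 → l++
[4,8] |-6|>|5| out[4]=36 → l++
[5,8] |1|<=|5| out[3]=25 → r--
[5,7] |1|<=|3| out[2]=9 → r--
[5,6] |1|<=|2| out[1]=4 → r--
[5,5] |1|<=|1| out[0]=1 → r--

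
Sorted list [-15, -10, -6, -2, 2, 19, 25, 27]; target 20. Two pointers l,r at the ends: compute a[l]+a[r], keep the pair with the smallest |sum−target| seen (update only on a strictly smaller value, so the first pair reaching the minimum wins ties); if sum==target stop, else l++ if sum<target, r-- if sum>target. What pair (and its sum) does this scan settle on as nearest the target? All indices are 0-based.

l=0 r=7: -15+27=12 d=8 *, l++
l=1 r=7: -10+27=17 d=3 *, l++
l=2 r=7: -6+27=21 d=1 *, r--
l=2 r=6: -6+25=19 d=1, l++
l=3 r=6: -2+25=23 d=3, r--
l=3 r=5: -2+19=17 d=3, l++
l=4 r=5: 2+19=21 d=1, r--

pair (-6, 27) with sum 21 (|Δ|=1)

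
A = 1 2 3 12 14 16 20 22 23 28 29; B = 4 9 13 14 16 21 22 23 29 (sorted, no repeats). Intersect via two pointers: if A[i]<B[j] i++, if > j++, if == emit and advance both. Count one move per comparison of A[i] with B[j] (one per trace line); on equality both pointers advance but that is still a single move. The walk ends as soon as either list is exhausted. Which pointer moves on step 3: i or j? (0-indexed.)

[i=0,j=0] 1<4 → i++
[i=1,j=0] 2<4 → i++
[i=2,j=0] 3<4 → i++

i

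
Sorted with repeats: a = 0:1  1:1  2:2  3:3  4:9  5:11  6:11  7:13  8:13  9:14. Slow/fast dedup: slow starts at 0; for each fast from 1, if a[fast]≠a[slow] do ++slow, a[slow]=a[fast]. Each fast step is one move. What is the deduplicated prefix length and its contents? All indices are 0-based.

slow=0 fast=1: a[fast]=1=a[slow] dup, fast++
slow=0 fast=2: a[fast]=2≠a[slow]=1 write a[1]=2, slow++,fast++
slow=1 fast=3: a[fast]=3≠a[slow]=2 write a[2]=3, slow++,fast++
slow=2 fast=4: a[fast]=9≠a[slow]=3 write a[3]=9, slow++,fast++
slow=3 fast=5: a[fast]=11≠a[slow]=9 write a[4]=11, slow++,fast++
slow=4 fast=6: a[fast]=11=a[slow] dup, fast++
slow=4 fast=7: a[fast]=13≠a[slow]=11 write a[5]=13, slow++,fast++
slow=5 fast=8: a[fast]=13=a[slow] dup, fast++
slow=5 fast=9: a[fast]=14≠a[slow]=13 write a[6]=14, slow++,fast++

length 7; prefix = [1, 2, 3, 9, 11, 13, 14]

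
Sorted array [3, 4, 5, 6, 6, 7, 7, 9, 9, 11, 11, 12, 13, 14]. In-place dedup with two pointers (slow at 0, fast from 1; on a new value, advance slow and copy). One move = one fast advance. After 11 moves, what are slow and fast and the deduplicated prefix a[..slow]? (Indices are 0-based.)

(s=0,f=1) a[fast]=4≠a[slow]=3 write a[1]=4 → slow++,fast++
(s=1,f=2) a[fast]=5≠a[slow]=4 write a[2]=5 → slow++,fast++
(s=2,f=3) a[fast]=6≠a[slow]=5 write a[3]=6 → slow++,fast++
(s=3,f=4) a[fast]=6=a[slow] dup → fast++
(s=3,f=5) a[fast]=7≠a[slow]=6 write a[4]=7 → slow++,fast++
(s=4,f=6) a[fast]=7=a[slow] dup → fast++
(s=4,f=7) a[fast]=9≠a[slow]=7 write a[5]=9 → slow++,fast++
(s=5,f=8) a[fast]=9=a[slow] dup → fast++
(s=5,f=9) a[fast]=11≠a[slow]=9 write a[6]=11 → slow++,fast++
(s=6,f=10) a[fast]=11=a[slow] dup → fast++
(s=6,f=11) a[fast]=12≠a[slow]=11 write a[7]=12 → slow++,fast++

slow=7, fast=12, prefix=[3, 4, 5, 6, 7, 9, 11, 12]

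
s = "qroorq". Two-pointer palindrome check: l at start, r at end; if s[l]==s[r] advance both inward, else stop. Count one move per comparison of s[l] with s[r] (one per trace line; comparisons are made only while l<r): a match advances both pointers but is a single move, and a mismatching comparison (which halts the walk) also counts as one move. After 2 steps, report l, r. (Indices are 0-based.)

l=2, r=3

[0,5] 'q'=='q' → l++,r--
[1,4] 'r'=='r' → l++,r--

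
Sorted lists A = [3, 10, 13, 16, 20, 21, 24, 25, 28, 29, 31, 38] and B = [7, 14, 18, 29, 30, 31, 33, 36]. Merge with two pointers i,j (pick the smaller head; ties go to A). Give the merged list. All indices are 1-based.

[i=1,j=1] A[i]=3<=B[j]=7 take 3 → i++
[i=2,j=1] A[i]=10>B[j]=7 take 7 → j++
[i=2,j=2] A[i]=10<=B[j]=14 take 10 → i++
[i=3,j=2] A[i]=13<=B[j]=14 take 13 → i++
[i=4,j=2] A[i]=16>B[j]=14 take 14 → j++
[i=4,j=3] A[i]=16<=B[j]=18 take 16 → i++
[i=5,j=3] A[i]=20>B[j]=18 take 18 → j++
[i=5,j=4] A[i]=20<=B[j]=29 take 20 → i++
[i=6,j=4] A[i]=21<=B[j]=29 take 21 → i++
[i=7,j=4] A[i]=24<=B[j]=29 take 24 → i++
[i=8,j=4] A[i]=25<=B[j]=29 take 25 → i++
[i=9,j=4] A[i]=28<=B[j]=29 take 28 → i++
[i=10,j=4] A[i]=29<=B[j]=29 take 29 → i++
[i=11,j=4] A[i]=31>B[j]=29 take 29 → j++
[i=11,j=5] A[i]=31>B[j]=30 take 30 → j++
[i=11,j=6] A[i]=31<=B[j]=31 take 31 → i++
[i=12,j=6] A[i]=38>B[j]=31 take 31 → j++
[i=12,j=7] A[i]=38>B[j]=33 take 33 → j++
[i=12,j=8] A[i]=38>B[j]=36 take 36 → j++
[i=12,j=9] B done, take A[i]=38 → i++

[3, 7, 10, 13, 14, 16, 18, 20, 21, 24, 25, 28, 29, 29, 30, 31, 31, 33, 36, 38]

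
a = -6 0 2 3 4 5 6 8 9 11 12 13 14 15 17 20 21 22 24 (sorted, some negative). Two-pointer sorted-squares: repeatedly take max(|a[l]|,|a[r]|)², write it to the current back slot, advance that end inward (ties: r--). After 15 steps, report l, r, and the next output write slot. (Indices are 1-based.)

l=2, r=5, next write slot=4

[1,19] |-6|<=|24| out[19]=576 → r--
[1,18] |-6|<=|22| out[18]=484 → r--
[1,17] |-6|<=|21| out[17]=441 → r--
[1,16] |-6|<=|20| out[16]=400 → r--
[1,15] |-6|<=|17| out[15]=289 → r--
[1,14] |-6|<=|15| out[14]=225 → r--
[1,13] |-6|<=|14| out[13]=196 → r--
[1,12] |-6|<=|13| out[12]=169 → r--
[1,11] |-6|<=|12| out[11]=144 → r--
[1,10] |-6|<=|11| out[10]=121 → r--
[1,9] |-6|<=|9| out[9]=81 → r--
[1,8] |-6|<=|8| out[8]=64 → r--
[1,7] |-6|<=|6| out[7]=36 → r--
[1,6] |-6|>|5| out[6]=36 → l++
[2,6] |0|<=|5| out[5]=25 → r--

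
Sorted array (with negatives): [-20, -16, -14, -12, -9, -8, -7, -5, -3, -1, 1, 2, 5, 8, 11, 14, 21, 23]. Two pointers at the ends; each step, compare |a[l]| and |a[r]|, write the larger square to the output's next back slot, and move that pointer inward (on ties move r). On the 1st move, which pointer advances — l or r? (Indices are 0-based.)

r

l=0 r=17: |-20|<=|23| out[17]=529, r--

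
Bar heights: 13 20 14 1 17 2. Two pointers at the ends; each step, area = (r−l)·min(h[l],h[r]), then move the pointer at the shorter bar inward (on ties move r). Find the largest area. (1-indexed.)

[1,6] min(13,2)*5=10 best=10 * → r--
[1,5] min(13,17)*4=52 best=52 * → l++
[2,5] min(20,17)*3=51 best=52 → r--
[2,4] min(20,1)*2=2 best=52 → r--
[2,3] min(20,14)*1=14 best=52 → r--

max area = 52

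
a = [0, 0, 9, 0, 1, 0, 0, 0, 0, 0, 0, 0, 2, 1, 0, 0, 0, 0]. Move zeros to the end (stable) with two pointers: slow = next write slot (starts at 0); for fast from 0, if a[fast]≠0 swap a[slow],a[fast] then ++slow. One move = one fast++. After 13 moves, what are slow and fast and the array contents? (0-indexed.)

slow=3, fast=13, a=[9, 1, 2, 0, 0, 0, 0, 0, 0, 0, 0, 0, 0, 1, 0, 0, 0, 0]

slow=0 fast=0: a[fast]=0, fast++
slow=0 fast=1: a[fast]=0, fast++
slow=0 fast=2: a[fast]=9≠0 swap→a[0]=9, slow++,fast++
slow=1 fast=3: a[fast]=0, fast++
slow=1 fast=4: a[fast]=1≠0 swap→a[1]=1, slow++,fast++
slow=2 fast=5: a[fast]=0, fast++
slow=2 fast=6: a[fast]=0, fast++
slow=2 fast=7: a[fast]=0, fast++
slow=2 fast=8: a[fast]=0, fast++
slow=2 fast=9: a[fast]=0, fast++
slow=2 fast=10: a[fast]=0, fast++
slow=2 fast=11: a[fast]=0, fast++
slow=2 fast=12: a[fast]=2≠0 swap→a[2]=2, slow++,fast++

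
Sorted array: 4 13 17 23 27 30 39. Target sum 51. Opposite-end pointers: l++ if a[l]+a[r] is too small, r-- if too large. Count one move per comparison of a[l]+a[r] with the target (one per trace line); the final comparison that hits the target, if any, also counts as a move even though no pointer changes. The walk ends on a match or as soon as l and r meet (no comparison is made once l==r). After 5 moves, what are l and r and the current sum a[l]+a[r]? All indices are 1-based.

[1,7] 4+39=43 <51 → l++
[2,7] 13+39=52 >51 → r--
[2,6] 13+30=43 <51 → l++
[3,6] 17+30=47 <51 → l++
[4,6] 23+30=53 >51 → r--

l=4, r=5, sum=50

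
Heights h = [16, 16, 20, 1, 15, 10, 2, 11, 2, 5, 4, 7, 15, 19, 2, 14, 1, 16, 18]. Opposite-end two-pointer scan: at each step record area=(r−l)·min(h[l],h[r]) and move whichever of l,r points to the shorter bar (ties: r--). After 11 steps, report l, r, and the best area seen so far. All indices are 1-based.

l=3, r=10, best area=288

l=1 r=19: min(16,18)*18=288 best=288 *, l++
l=2 r=19: min(16,18)*17=272 best=288, l++
l=3 r=19: min(20,18)*16=288 best=288, r--
l=3 r=18: min(20,16)*15=240 best=288, r--
l=3 r=17: min(20,1)*14=14 best=288, r--
l=3 r=16: min(20,14)*13=182 best=288, r--
l=3 r=15: min(20,2)*12=24 best=288, r--
l=3 r=14: min(20,19)*11=209 best=288, r--
l=3 r=13: min(20,15)*10=150 best=288, r--
l=3 r=12: min(20,7)*9=63 best=288, r--
l=3 r=11: min(20,4)*8=32 best=288, r--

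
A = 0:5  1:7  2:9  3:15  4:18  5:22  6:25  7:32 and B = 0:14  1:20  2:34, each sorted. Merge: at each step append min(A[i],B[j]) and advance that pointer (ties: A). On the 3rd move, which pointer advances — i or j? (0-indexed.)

i

[i=0,j=0] A[i]=5<=B[j]=14 take 5 → i++
[i=1,j=0] A[i]=7<=B[j]=14 take 7 → i++
[i=2,j=0] A[i]=9<=B[j]=14 take 9 → i++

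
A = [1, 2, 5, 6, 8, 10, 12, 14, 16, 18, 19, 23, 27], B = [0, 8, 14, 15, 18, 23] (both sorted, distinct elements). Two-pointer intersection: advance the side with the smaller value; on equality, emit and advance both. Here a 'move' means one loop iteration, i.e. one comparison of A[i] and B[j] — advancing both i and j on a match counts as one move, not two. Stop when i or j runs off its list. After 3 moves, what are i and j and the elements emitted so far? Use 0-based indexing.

i=2, j=1, emitted=[]

i=0 j=0: 1>0, j++
i=0 j=1: 1<8, i++
i=1 j=1: 2<8, i++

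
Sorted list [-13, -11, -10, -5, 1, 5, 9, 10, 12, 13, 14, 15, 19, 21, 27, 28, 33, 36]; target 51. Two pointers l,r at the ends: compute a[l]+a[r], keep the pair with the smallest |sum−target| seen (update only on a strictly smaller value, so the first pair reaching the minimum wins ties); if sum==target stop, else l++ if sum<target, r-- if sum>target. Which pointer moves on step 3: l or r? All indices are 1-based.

l

[1,18] -13+36=23 d=28 * → l++
[2,18] -11+36=25 d=26 * → l++
[3,18] -10+36=26 d=25 * → l++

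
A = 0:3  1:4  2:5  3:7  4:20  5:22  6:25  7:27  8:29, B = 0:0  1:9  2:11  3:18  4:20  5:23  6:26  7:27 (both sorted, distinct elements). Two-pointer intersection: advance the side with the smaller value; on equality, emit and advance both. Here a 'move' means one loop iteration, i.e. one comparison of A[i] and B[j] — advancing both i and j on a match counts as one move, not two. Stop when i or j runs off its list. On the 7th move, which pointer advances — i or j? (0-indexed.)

[i=0,j=0] 3>0 → j++
[i=0,j=1] 3<9 → i++
[i=1,j=1] 4<9 → i++
[i=2,j=1] 5<9 → i++
[i=3,j=1] 7<9 → i++
[i=4,j=1] 20>9 → j++
[i=4,j=2] 20>11 → j++

j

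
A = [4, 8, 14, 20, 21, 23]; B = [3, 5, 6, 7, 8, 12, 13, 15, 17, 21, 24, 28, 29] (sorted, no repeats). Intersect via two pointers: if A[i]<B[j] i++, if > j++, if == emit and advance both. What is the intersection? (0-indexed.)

intersection = [8, 21]

i=0 j=0: 4>3, j++
i=0 j=1: 4<5, i++
i=1 j=1: 8>5, j++
i=1 j=2: 8>6, j++
i=1 j=3: 8>7, j++
i=1 j=4: 8==8 emit, i++,j++
i=2 j=5: 14>12, j++
i=2 j=6: 14>13, j++
i=2 j=7: 14<15, i++
i=3 j=7: 20>15, j++
i=3 j=8: 20>17, j++
i=3 j=9: 20<21, i++
i=4 j=9: 21==21 emit, i++,j++
i=5 j=10: 23<24, i++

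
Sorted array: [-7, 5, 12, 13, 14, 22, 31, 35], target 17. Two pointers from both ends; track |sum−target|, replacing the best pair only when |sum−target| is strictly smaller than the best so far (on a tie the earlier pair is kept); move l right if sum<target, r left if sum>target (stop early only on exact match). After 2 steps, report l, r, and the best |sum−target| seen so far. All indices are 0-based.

l=0, r=5, best |Δ|=7

[0,7] -7+35=28 d=11 * → r--
[0,6] -7+31=24 d=7 * → r--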